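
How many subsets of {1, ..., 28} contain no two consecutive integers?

Let a(n) count such subsets of {1, ..., n}. Either n is excluded (a(n-1) ways) or n is included, forcing n-1 out (a(n-2) ways), so a(n) = a(n-1) + a(n-2) with a(1)=2, a(2)=3.
Building up term by term: a(1)=2, a(2)=3, a(3)=5, a(4)=8, a(5)=13, a(6)=21, a(7)=34, a(8)=55, a(9)=89, a(10)=144, a(11)=233, a(12)=377, a(13)=610, a(14)=987, a(15)=1597, a(16)=2584, a(17)=4181, a(18)=6765, a(19)=10946, a(20)=17711, a(21)=28657, a(22)=46368, a(23)=75025, a(24)=121393, a(25)=196418, a(26)=317811, a(27)=514229, a(28)=832040.

Final answer: 832040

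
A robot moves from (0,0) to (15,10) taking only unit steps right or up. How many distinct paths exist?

Each path has 15 right steps and 10 up steps in some order (25 steps total).
Choose which 10 of the 25 steps are up: C(25,10).

Final answer: C(25,10) = 3268760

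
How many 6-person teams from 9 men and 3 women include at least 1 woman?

Sum over valid woman counts:
C(3,1)C(9,5) = 378
C(3,2)C(9,4) = 378
C(3,3)C(9,3) = 84
Total: 378 + 378 + 84.

Final answer: 840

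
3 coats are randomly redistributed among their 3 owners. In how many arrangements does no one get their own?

D(n) = (n-1)(D(n-1) + D(n-2)), D(0)=1, D(1)=0.
D(2) = 1 x (0 + 1) = 1
D(3) = 2 x (D(2) + D(1)) = 2 x (1 + 0)

Final answer: D(3) = 2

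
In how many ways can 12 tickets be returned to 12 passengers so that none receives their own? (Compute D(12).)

Derangements satisfy D(n) = (n-1)(D(n-1) + D(n-2)), starting from D(0)=1, D(1)=0.
D(2) = 1 x (0 + 1) = 1
D(3) = 2 x (1 + 0) = 2
D(4) = 3 x (2 + 1) = 9
D(5) = 4 x (9 + 2) = 44
D(6) = 5 x (44 + 9) = 265
D(7) = 6 x (265 + 44) = 1854
D(8) = 7 x (1854 + 265) = 14833
D(9) = 8 x (14833 + 1854) = 133496
D(10) = 9 x (133496 + 14833) = 1334961
D(11) = 10 x (1334961 + 133496) = 14684570
D(12) = 11 x (D(11) + D(10)) = 11 x (14684570 + 1334961)

Final answer: D(12) = 176214841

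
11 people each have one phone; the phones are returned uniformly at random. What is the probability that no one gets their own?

Use the recurrence D(n) = (n-1)(D(n-1) + D(n-2)) with D(0)=1, D(1)=0.
Building up: D(2)=1, D(3)=2, D(4)=9, D(5)=44, D(6)=265, D(7)=1854, D(8)=14833, D(9)=133496, D(10)=1334961, D(11)=14684570.
Total arrangements: 11! = 39916800.
Probability = D(11)/11! = 1468457/3991680.

Final answer: D(11)/11! = 14684570/39916800 = 0.367879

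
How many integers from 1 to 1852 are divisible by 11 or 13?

Multiples of 11: 168. Multiples of 13: 142. Of both (lcm=143): 12.
By inclusion-exclusion: 168 + 142 - 12.

Final answer: 298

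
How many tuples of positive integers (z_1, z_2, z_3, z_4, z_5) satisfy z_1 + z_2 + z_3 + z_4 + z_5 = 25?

Substitute z'_i = z_i - 1 (so z'_i >= 0). Then sum z'_i = 25 - 5 = 20.
Stars and bars: C(20+5-1, 5-1) = C(24,4).

Final answer: C(24,4) = 10626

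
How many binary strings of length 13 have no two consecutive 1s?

Let a(n) count valid strings. If the last bit is 0 the prefix is any valid string of length n-1; if it is 1 the string must end in 01 with a valid prefix of length n-2. So a(n) = a(n-1) + a(n-2), a(1)=2, a(2)=3.
Iterating the recurrence: a(1)=2, a(2)=3, a(3)=5, a(4)=8, a(5)=13, a(6)=21, a(7)=34, a(8)=55, a(9)=89, a(10)=144, a(11)=233, a(12)=377, a(13)=610.

Final answer: 610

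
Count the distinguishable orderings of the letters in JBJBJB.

Letters (B:3, J:3). Total letters: 6.
Permutations = 6!/(3! x 3!).

Final answer: 20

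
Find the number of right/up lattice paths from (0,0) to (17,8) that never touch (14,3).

Total paths to (17,8): C(25,8) = 1081575.
Paths through (14,3): C(17,3) x C(8,5) = 38080.
Avoiding (14,3): 1081575 - 38080.

Final answer: 1043495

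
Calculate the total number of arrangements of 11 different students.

The number of ways to arrange 11 distinct objects is 11!.

Final answer: 11! = 39916800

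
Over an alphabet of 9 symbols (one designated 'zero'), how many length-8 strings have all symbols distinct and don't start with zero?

First digit: 8 (nonzero). Second: 8 (not first). Third: 7, etc.
Total: 8 x 8 x 7 x 6 x 5 x 4 x 3 x 2.

Final answer: 322560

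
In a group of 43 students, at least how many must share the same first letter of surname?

There are 26 possible values for first letter of surname. With 43 students and 26 categories, by pigeonhole: ceiling(43/26).

Final answer: 2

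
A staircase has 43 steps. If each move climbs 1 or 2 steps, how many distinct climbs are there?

Let f(n) count the ways. The last step is size 1 or 2, so f(n) = f(n-1) + f(n-2) with f(1)=1, f(2)=2.
Building up term by term: f(1)=1, f(2)=2, f(3)=3, f(4)=5, f(5)=8, f(6)=13, f(7)=21, f(8)=34, f(9)=55, f(10)=89, f(11)=144, f(12)=233, f(13)=377, f(14)=610, f(15)=987, f(16)=1597, f(17)=2584, f(18)=4181, f(19)=6765, f(20)=10946, f(21)=17711, f(22)=28657, f(23)=46368, f(24)=75025, f(25)=121393, f(26)=196418, f(27)=317811, f(28)=514229, f(29)=832040, f(30)=1346269, f(31)=2178309, f(32)=3524578, f(33)=5702887, f(34)=9227465, f(35)=14930352, f(36)=24157817, f(37)=39088169, f(38)=63245986, f(39)=102334155, f(40)=165580141, f(41)=267914296, f(42)=433494437, f(43)=701408733.

Final answer: 701408733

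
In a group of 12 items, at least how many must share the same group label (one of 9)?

There are 9 possible values for group label (one of 9). With 12 items and 9 categories, by pigeonhole: ceiling(12/9).

Final answer: 2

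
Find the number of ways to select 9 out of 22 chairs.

C(22,9) = 22!/(9! x 13!).

Final answer: \binom{22}{9} = 497420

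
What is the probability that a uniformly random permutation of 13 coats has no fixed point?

Derangements satisfy D(n) = (n-1)(D(n-1) + D(n-2)), starting from D(0)=1, D(1)=0.
Building up: D(2)=1, D(3)=2, D(4)=9, D(5)=44, D(6)=265, D(7)=1854, D(8)=14833, D(9)=133496, D(10)=1334961, D(11)=14684570, D(12)=176214841, D(13)=2290792932.
Total arrangements: 13! = 6227020800.
Probability = D(13)/13! = 63633137/172972800.

Final answer: D(13)/13! = 2290792932/6227020800 = 0.367879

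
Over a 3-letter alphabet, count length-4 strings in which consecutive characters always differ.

Let g(n) count such strings. g(1) = 3, and each valid string of length n-1 extends in 2 ways (any symbol but the last), so g(n) = 2 g(n-1).
Total: g(4) = 3 x 2^3.

Final answer: 3 x 2^{3} = 24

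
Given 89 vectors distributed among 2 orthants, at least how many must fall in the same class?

By pigeonhole with 89 objects and 2 categories: ceiling(89/2).

Final answer: 45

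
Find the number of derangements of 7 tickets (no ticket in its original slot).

D(n) = (n-1)(D(n-1) + D(n-2)), D(0)=1, D(1)=0.
D(2) = 1 x (0 + 1) = 1
D(3) = 2 x (1 + 0) = 2
D(4) = 3 x (2 + 1) = 9
D(5) = 4 x (9 + 2) = 44
D(6) = 5 x (44 + 9) = 265
D(7) = 6 x (D(6) + D(5)) = 6 x (265 + 44)

Final answer: D(7) = 1854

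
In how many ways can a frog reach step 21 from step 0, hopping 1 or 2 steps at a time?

Let f(n) count the ways. The last step is size 1 or 2, so f(n) = f(n-1) + f(n-2) with f(1)=1, f(2)=2.
Building up term by term: f(1)=1, f(2)=2, f(3)=3, f(4)=5, f(5)=8, f(6)=13, f(7)=21, f(8)=34, f(9)=55, f(10)=89, f(11)=144, f(12)=233, f(13)=377, f(14)=610, f(15)=987, f(16)=1597, f(17)=2584, f(18)=4181, f(19)=6765, f(20)=10946, f(21)=17711.

Final answer: 17711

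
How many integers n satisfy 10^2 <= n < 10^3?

These are the integers in [10^2, 10^3), so the count is 10^3 - 10^2 = 9 x 10^2.

Final answer: 900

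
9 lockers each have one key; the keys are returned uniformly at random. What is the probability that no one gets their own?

Derangements satisfy D(n) = (n-1)(D(n-1) + D(n-2)), starting from D(0)=1, D(1)=0.
Building up: D(2)=1, D(3)=2, D(4)=9, D(5)=44, D(6)=265, D(7)=1854, D(8)=14833, D(9)=133496.
Total arrangements: 9! = 362880.
Probability = D(9)/9! = 16687/45360.

Final answer: D(9)/9! = 133496/362880 = 0.367879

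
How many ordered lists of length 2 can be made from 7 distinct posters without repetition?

P(7,2) = 7!/(7-2)! = 7!/5!.

Final answer: P(7,2) = 42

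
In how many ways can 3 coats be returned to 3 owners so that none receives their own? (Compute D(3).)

Use the recurrence D(n) = (n-1)(D(n-1) + D(n-2)) with D(0)=1, D(1)=0.
D(2) = 1 x (0 + 1) = 1
D(3) = 2 x (D(2) + D(1)) = 2 x (1 + 0)

Final answer: D(3) = 2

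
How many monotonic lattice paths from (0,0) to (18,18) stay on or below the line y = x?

Total monotonic paths to (18,18): C(36,18) = 9075135300.
By the reflection principle, paths that go above the diagonal number C(36,19) = 8597496600.
Valid Dyck paths: 9075135300 - 8597496600.
(This is the Catalan number C_{18}.)

Final answer: C_{18} = 477638700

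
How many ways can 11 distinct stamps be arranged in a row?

The number of ways to arrange 11 distinct objects is 11!.

Final answer: 11! = 39916800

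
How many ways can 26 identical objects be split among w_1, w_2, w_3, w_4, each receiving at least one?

Substitute w'_i = w_i - 1 (so w'_i >= 0). Then sum w'_i = 26 - 4 = 22.
Stars and bars: C(22+4-1, 4-1) = C(25,3).

Final answer: C(25,3) = 2300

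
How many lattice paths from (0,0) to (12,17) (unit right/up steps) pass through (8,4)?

Paths (0,0)->(8,4): C(12,4) = 495.
Paths (8,4)->(12,17): C(17,13) = 2380.
By multiplication principle: 495 x 2380.

Final answer: 1178100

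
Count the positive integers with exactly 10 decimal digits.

These are the integers in [10^9, 10^10), so the count is 10^10 - 10^9 = 9 x 10^9.

Final answer: 9000000000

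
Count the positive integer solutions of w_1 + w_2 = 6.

Substitute w'_i = w_i - 1 (so w'_i >= 0). Then sum w'_i = 6 - 2 = 4.
Stars and bars: C(4+2-1, 2-1) = C(5,1).

Final answer: C(5,1) = 5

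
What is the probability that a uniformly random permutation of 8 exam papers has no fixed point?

D(n) = (n-1)(D(n-1) + D(n-2)), D(0)=1, D(1)=0.
Building up: D(2)=1, D(3)=2, D(4)=9, D(5)=44, D(6)=265, D(7)=1854, D(8)=14833.
Total arrangements: 8! = 40320.
Probability = D(8)/8! = 2119/5760.

Final answer: D(8)/8! = 14833/40320 = 0.367882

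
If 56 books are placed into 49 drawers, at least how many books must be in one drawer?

By the pigeonhole principle: ceiling(56/49).

Final answer: 2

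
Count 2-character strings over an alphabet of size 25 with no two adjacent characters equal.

Let g(n) count such strings. g(1) = 25, and each valid string of length n-1 extends in 24 ways (any symbol but the last), so g(n) = 24 g(n-1).
Total: g(2) = 25 x 24^1.

Final answer: 25 x 24^{1} = 600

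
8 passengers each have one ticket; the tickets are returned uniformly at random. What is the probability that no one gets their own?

Derangements satisfy D(n) = (n-1)(D(n-1) + D(n-2)), starting from D(0)=1, D(1)=0.
Building up: D(2)=1, D(3)=2, D(4)=9, D(5)=44, D(6)=265, D(7)=1854, D(8)=14833.
Total arrangements: 8! = 40320.
Probability = D(8)/8! = 2119/5760.

Final answer: D(8)/8! = 14833/40320 = 0.367882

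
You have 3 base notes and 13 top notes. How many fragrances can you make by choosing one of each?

By the multiplication principle: 3 x 13.

Final answer: 39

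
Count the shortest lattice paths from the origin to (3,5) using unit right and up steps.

Each path has 3 right steps and 5 up steps in some order (8 steps total).
Choose which 5 of the 8 steps are up: C(8,5).

Final answer: C(8,5) = 56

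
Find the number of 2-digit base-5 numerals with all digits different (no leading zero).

First digit: 4 (nonzero). Second: 4 (not first). Third: 3, etc.
Total: 4 x 4.

Final answer: 16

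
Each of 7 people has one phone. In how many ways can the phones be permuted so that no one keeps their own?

Derangements satisfy D(n) = (n-1)(D(n-1) + D(n-2)), starting from D(0)=1, D(1)=0.
D(2) = 1 x (0 + 1) = 1
D(3) = 2 x (1 + 0) = 2
D(4) = 3 x (2 + 1) = 9
D(5) = 4 x (9 + 2) = 44
D(6) = 5 x (44 + 9) = 265
D(7) = 6 x (D(6) + D(5)) = 6 x (265 + 44)

Final answer: D(7) = 1854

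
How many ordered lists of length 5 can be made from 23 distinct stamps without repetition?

P(23,5) = 23!/(23-5)! = 23!/18!.

Final answer: P(23,5) = 4037880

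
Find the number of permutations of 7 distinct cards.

The number of ways to arrange 7 distinct objects is 7!.

Final answer: 7! = 5040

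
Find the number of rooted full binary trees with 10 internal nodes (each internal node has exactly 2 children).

The structures are counted by the Catalan number C_n. Here n = 10.
C_n = (2n)!/(n!(n+1)!), so C_{10} = 20!/(10! x 11!) = C(20,10)/11 = 184756/11.

Final answer: C_{10} = 16796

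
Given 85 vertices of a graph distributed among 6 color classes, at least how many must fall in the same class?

By pigeonhole with 85 objects and 6 categories: ceiling(85/6).

Final answer: 15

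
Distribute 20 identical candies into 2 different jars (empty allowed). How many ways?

Stars and bars: C(n+k-1, k-1) = C(21,1).

Final answer: C(21,1) = 21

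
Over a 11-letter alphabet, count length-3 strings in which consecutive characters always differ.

First character: 11 choices. Each subsequent: 10 choices (must differ from the previous one).
Total: 11 x 10^2.

Final answer: 11 x 10^{2} = 1100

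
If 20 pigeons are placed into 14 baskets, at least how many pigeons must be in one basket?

By the pigeonhole principle: ceiling(20/14).

Final answer: 2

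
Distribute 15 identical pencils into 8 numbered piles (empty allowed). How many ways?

Stars and bars: C(n+k-1, k-1) = C(22,7).

Final answer: C(22,7) = 170544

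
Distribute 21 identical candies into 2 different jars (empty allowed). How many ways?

Stars and bars: C(n+k-1, k-1) = C(22,1).

Final answer: C(22,1) = 22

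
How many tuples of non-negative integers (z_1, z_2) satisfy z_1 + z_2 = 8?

Stars and bars with 8 stars and 1 bars:
C(8+2-1, 2-1) = C(9,1).

Final answer: C(9,1) = 9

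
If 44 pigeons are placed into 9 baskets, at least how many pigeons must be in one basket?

By the pigeonhole principle: ceiling(44/9).

Final answer: 5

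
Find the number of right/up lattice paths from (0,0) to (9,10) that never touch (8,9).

Total paths to (9,10): C(19,10) = 92378.
Paths through (8,9): C(17,9) x C(2,1) = 48620.
Avoiding (8,9): 92378 - 48620.

Final answer: 43758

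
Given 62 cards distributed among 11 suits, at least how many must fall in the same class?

By pigeonhole with 62 objects and 11 categories: ceiling(62/11).

Final answer: 6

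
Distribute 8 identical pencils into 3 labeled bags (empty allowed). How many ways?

Stars and bars: C(n+k-1, k-1) = C(10,2).

Final answer: C(10,2) = 45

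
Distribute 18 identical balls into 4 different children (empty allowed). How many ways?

Stars and bars: C(n+k-1, k-1) = C(21,3).

Final answer: C(21,3) = 1330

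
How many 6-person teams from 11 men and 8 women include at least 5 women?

Sum over valid woman counts:
C(8,5)C(11,1) = 616
C(8,6)C(11,0) = 28
Total: 616 + 28.

Final answer: 644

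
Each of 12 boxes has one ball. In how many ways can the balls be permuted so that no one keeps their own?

D(n) = (n-1)(D(n-1) + D(n-2)), D(0)=1, D(1)=0.
D(2) = 1 x (0 + 1) = 1
D(3) = 2 x (1 + 0) = 2
D(4) = 3 x (2 + 1) = 9
D(5) = 4 x (9 + 2) = 44
D(6) = 5 x (44 + 9) = 265
D(7) = 6 x (265 + 44) = 1854
D(8) = 7 x (1854 + 265) = 14833
D(9) = 8 x (14833 + 1854) = 133496
D(10) = 9 x (133496 + 14833) = 1334961
D(11) = 10 x (1334961 + 133496) = 14684570
D(12) = 11 x (D(11) + D(10)) = 11 x (14684570 + 1334961)

Final answer: D(12) = 176214841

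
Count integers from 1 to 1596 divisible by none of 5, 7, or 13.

|div by 5|=319, |div by 7|=228, |div by 13|=122.
|div by 5&7|=45, |div by 5&13|=24, |div by 7&13|=17, |div by all|=3.
By inclusion-exclusion, divisible by at least one: 319+228+122-45-24-17+3 = 586.
Not divisible by any: 1596 - 586.

Final answer: 1010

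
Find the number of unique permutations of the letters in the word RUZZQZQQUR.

Letters (Q:3, R:2, U:2, Z:3). Total letters: 10.
Permutations = 10!/(3! x 3! x 2! x 2!).

Final answer: 25200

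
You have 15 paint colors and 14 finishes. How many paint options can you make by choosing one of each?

By the multiplication principle: 15 x 14.

Final answer: 210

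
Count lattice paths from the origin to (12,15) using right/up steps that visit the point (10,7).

Paths (0,0)->(10,7): C(17,7) = 19448.
Paths (10,7)->(12,15): C(10,8) = 45.
By multiplication principle: 19448 x 45.

Final answer: 875160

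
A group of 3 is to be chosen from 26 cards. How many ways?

C(26,3) = 26!/(3! x 23!).

Final answer: \binom{26}{3} = 2600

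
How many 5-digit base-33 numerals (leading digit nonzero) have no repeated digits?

The leading digit has 32 choices (anything but zero); the next has 32 (anything but the first), then 31, and so on, one fewer each time.
Total: 32 x 32 x 31 x 30 x 29.

Final answer: 27617280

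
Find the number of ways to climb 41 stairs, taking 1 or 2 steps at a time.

Let f(n) count the ways. The last step is size 1 or 2, so f(n) = f(n-1) + f(n-2) with f(1)=1, f(2)=2.
Iterating the recurrence: f(1)=1, f(2)=2, f(3)=3, f(4)=5, f(5)=8, f(6)=13, f(7)=21, f(8)=34, f(9)=55, f(10)=89, f(11)=144, f(12)=233, f(13)=377, f(14)=610, f(15)=987, f(16)=1597, f(17)=2584, f(18)=4181, f(19)=6765, f(20)=10946, f(21)=17711, f(22)=28657, f(23)=46368, f(24)=75025, f(25)=121393, f(26)=196418, f(27)=317811, f(28)=514229, f(29)=832040, f(30)=1346269, f(31)=2178309, f(32)=3524578, f(33)=5702887, f(34)=9227465, f(35)=14930352, f(36)=24157817, f(37)=39088169, f(38)=63245986, f(39)=102334155, f(40)=165580141, f(41)=267914296.

Final answer: 267914296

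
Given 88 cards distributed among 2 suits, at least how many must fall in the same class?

By pigeonhole with 88 objects and 2 categories: ceiling(88/2).

Final answer: 44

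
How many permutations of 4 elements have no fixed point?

D(n) = (n-1)(D(n-1) + D(n-2)), D(0)=1, D(1)=0.
D(2) = 1 x (0 + 1) = 1
D(3) = 2 x (1 + 0) = 2
D(4) = 3 x (D(3) + D(2)) = 3 x (2 + 1)

Final answer: D(4) = 9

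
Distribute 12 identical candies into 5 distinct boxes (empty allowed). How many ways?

Stars and bars: C(n+k-1, k-1) = C(16,4).

Final answer: C(16,4) = 1820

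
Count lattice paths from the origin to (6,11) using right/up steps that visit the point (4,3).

Paths (0,0)->(4,3): C(7,3) = 35.
Paths (4,3)->(6,11): C(10,8) = 45.
By multiplication principle: 35 x 45.

Final answer: 1575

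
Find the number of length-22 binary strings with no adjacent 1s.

Let a(n) count valid strings. If the last bit is 0 the prefix is any valid string of length n-1; if it is 1 the string must end in 01 with a valid prefix of length n-2. So a(n) = a(n-1) + a(n-2), a(1)=2, a(2)=3.
Iterating the recurrence: a(1)=2, a(2)=3, a(3)=5, a(4)=8, a(5)=13, a(6)=21, a(7)=34, a(8)=55, a(9)=89, a(10)=144, a(11)=233, a(12)=377, a(13)=610, a(14)=987, a(15)=1597, a(16)=2584, a(17)=4181, a(18)=6765, a(19)=10946, a(20)=17711, a(21)=28657, a(22)=46368.

Final answer: 46368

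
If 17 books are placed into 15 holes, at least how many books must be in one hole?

By the pigeonhole principle: ceiling(17/15).

Final answer: 2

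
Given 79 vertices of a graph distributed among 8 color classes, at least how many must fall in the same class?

By pigeonhole with 79 objects and 8 categories: ceiling(79/8).

Final answer: 10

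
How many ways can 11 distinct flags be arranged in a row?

The number of ways to arrange 11 distinct objects is 11!.

Final answer: 11! = 39916800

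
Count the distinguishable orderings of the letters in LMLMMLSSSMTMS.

Letters (L:3, M:5, S:4, T:1). Total letters: 13.
Permutations = 13!/(5! x 4! x 3!).

Final answer: 360360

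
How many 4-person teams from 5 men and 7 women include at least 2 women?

Sum over valid woman counts:
C(7,2)C(5,2) = 210
C(7,3)C(5,1) = 175
C(7,4)C(5,0) = 35
Total: 210 + 175 + 35.

Final answer: 420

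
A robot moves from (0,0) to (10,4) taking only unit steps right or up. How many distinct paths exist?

Each path has 10 right steps and 4 up steps in some order (14 steps total).
Choose which 4 of the 14 steps are up: C(14,4).

Final answer: C(14,4) = 1001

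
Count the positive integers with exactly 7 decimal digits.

The leading digit cannot be 0 (9 options); the other 6 digits can be anything (10 options each).
Total: 9 x 10^6.

Final answer: 9000000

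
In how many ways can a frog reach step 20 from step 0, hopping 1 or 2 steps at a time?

Let f(n) be the number of climbs. Removing the last move (1 or 2 steps) gives f(n) = f(n-1) + f(n-2); base cases f(1)=1, f(2)=2.
Iterating the recurrence: f(1)=1, f(2)=2, f(3)=3, f(4)=5, f(5)=8, f(6)=13, f(7)=21, f(8)=34, f(9)=55, f(10)=89, f(11)=144, f(12)=233, f(13)=377, f(14)=610, f(15)=987, f(16)=1597, f(17)=2584, f(18)=4181, f(19)=6765, f(20)=10946.

Final answer: 10946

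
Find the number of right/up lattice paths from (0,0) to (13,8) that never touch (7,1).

Total paths to (13,8): C(21,8) = 203490.
Paths through (7,1): C(8,1) x C(13,7) = 13728.
Avoiding (7,1): 203490 - 13728.

Final answer: 189762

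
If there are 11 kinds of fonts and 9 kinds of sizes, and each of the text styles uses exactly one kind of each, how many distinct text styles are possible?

By the multiplication principle: 11 x 9.

Final answer: 99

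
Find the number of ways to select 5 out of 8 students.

C(8,5) = 8!/(5! x 3!).

Final answer: \binom{8}{5} = 56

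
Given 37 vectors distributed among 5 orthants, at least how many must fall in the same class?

By pigeonhole with 37 objects and 5 categories: ceiling(37/5).

Final answer: 8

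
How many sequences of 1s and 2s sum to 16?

Condition on the final move: it is a 1-step (f(n-1) ways to get there) or a 2-step (f(n-2) ways), so f(n) = f(n-1) + f(n-2), with f(1)=1, f(2)=2.
Building up term by term: f(1)=1, f(2)=2, f(3)=3, f(4)=5, f(5)=8, f(6)=13, f(7)=21, f(8)=34, f(9)=55, f(10)=89, f(11)=144, f(12)=233, f(13)=377, f(14)=610, f(15)=987, f(16)=1597.

Final answer: 1597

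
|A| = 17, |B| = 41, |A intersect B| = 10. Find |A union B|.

|A union B| = |A| + |B| - |A intersect B| = 17 + 41 - 10.

Final answer: 48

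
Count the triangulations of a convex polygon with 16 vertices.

The structures are counted by the Catalan number C_n. Here n = 16 - 2 = 14.
C_n = (2n)!/(n!(n+1)!), so C_{14} = 28!/(14! x 15!) = C(28,14)/15 = 40116600/15.

Final answer: C_{14} = 2674440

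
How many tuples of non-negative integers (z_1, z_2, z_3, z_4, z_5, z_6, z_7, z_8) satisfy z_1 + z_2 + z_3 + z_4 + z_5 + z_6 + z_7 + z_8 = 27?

Stars and bars with 27 stars and 7 bars:
C(27+8-1, 8-1) = C(34,7).

Final answer: C(34,7) = 5379616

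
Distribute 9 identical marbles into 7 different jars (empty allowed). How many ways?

Stars and bars: C(n+k-1, k-1) = C(15,6).

Final answer: C(15,6) = 5005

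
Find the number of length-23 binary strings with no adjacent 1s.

A valid string ends in 0 (append to any length-(n-1) valid string) or in 01 (append to any length-(n-2) valid string), so a(n) = a(n-1) + a(n-2) with a(1)=2, a(2)=3.
Iterating the recurrence: a(1)=2, a(2)=3, a(3)=5, a(4)=8, a(5)=13, a(6)=21, a(7)=34, a(8)=55, a(9)=89, a(10)=144, a(11)=233, a(12)=377, a(13)=610, a(14)=987, a(15)=1597, a(16)=2584, a(17)=4181, a(18)=6765, a(19)=10946, a(20)=17711, a(21)=28657, a(22)=46368, a(23)=75025.

Final answer: 75025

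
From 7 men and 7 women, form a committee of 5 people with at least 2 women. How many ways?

Sum over valid woman counts:
C(7,2)C(7,3) = 735
C(7,3)C(7,2) = 735
C(7,4)C(7,1) = 245
C(7,5)C(7,0) = 21
Total: 735 + 735 + 245 + 21.

Final answer: 1736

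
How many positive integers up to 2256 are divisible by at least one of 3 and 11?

Multiples of 3: 752. Multiples of 11: 205. Of both (lcm=33): 68.
By inclusion-exclusion: 752 + 205 - 68.

Final answer: 889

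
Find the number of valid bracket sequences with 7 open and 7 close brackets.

The structures are counted by the Catalan number C_n. Here n = 7 (pairs).
C_n = (2n)!/(n!(n+1)!), so C_{7} = 14!/(7! x 8!) = C(14,7)/8 = 3432/8.

Final answer: C_{7} = 429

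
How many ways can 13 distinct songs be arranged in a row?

The number of ways to arrange 13 distinct objects is 13!.

Final answer: 13! = 6227020800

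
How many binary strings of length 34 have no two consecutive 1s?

Classify by the final bit: ...0 gives a(n-1) strings, ...01 gives a(n-2) strings. Thus a(n) = a(n-1) + a(n-2) with a(1)=2, a(2)=3.
Computing successive values: a(1)=2, a(2)=3, a(3)=5, a(4)=8, a(5)=13, a(6)=21, a(7)=34, a(8)=55, a(9)=89, a(10)=144, a(11)=233, a(12)=377, a(13)=610, a(14)=987, a(15)=1597, a(16)=2584, a(17)=4181, a(18)=6765, a(19)=10946, a(20)=17711, a(21)=28657, a(22)=46368, a(23)=75025, a(24)=121393, a(25)=196418, a(26)=317811, a(27)=514229, a(28)=832040, a(29)=1346269, a(30)=2178309, a(31)=3524578, a(32)=5702887, a(33)=9227465, a(34)=14930352.

Final answer: 14930352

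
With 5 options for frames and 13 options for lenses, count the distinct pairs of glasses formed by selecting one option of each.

By the multiplication principle: 5 x 13.

Final answer: 65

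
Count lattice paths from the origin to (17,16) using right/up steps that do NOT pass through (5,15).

Total paths to (17,16): C(33,16) = 1166803110.
Paths through (5,15): C(20,15) x C(13,1) = 201552.
Avoiding (5,15): 1166803110 - 201552.

Final answer: 1166601558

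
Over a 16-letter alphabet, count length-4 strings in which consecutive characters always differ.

Let g(n) count such strings. g(1) = 16, and each valid string of length n-1 extends in 15 ways (any symbol but the last), so g(n) = 15 g(n-1).
Total: g(4) = 16 x 15^3.

Final answer: 16 x 15^{3} = 54000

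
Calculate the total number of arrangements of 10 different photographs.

The number of ways to arrange 10 distinct objects is 10!.

Final answer: 10! = 3628800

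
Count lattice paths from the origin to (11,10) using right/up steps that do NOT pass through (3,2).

Total paths to (11,10): C(21,10) = 352716.
Paths through (3,2): C(5,2) x C(16,8) = 128700.
Avoiding (3,2): 352716 - 128700.

Final answer: 224016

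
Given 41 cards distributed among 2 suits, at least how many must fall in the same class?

By pigeonhole with 41 objects and 2 categories: ceiling(41/2).

Final answer: 21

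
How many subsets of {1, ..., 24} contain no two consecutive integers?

Let a(n) count such subsets of {1, ..., n}. Either n is excluded (a(n-1) ways) or n is included, forcing n-1 out (a(n-2) ways), so a(n) = a(n-1) + a(n-2) with a(1)=2, a(2)=3.
Building up term by term: a(1)=2, a(2)=3, a(3)=5, a(4)=8, a(5)=13, a(6)=21, a(7)=34, a(8)=55, a(9)=89, a(10)=144, a(11)=233, a(12)=377, a(13)=610, a(14)=987, a(15)=1597, a(16)=2584, a(17)=4181, a(18)=6765, a(19)=10946, a(20)=17711, a(21)=28657, a(22)=46368, a(23)=75025, a(24)=121393.

Final answer: 121393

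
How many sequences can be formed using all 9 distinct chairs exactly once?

The number of ways to arrange 9 distinct objects is 9!.

Final answer: 9! = 362880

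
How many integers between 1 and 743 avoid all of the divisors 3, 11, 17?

|div by 3|=247, |div by 11|=67, |div by 17|=43.
|div by 3&11|=22, |div by 3&17|=14, |div by 11&17|=3, |div by all|=1.
By inclusion-exclusion, divisible by at least one: 247+67+43-22-14-3+1 = 319.
Not divisible by any: 743 - 319.

Final answer: 424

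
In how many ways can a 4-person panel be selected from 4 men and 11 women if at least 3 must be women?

Sum over valid woman counts:
C(11,3)C(4,1) = 660
C(11,4)C(4,0) = 330
Total: 660 + 330.

Final answer: 990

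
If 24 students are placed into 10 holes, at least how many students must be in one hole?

By the pigeonhole principle: ceiling(24/10).

Final answer: 3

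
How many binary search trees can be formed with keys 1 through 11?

This is a standard Catalan-number count: the answer is C_n. Here n = 11.
C_n = C(2n,n)/(n+1), so C_{11} = C(22,11)/12 = 705432/12.

Final answer: C_{11} = 58786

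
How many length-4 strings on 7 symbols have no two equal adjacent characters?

First character: 7 choices. Each subsequent: 6 choices (must differ from the previous one).
Total: 7 x 6^3.

Final answer: 7 x 6^{3} = 1512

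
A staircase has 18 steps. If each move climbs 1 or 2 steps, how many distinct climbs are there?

Let f(n) count the ways. The last step is size 1 or 2, so f(n) = f(n-1) + f(n-2) with f(1)=1, f(2)=2.
Computing successive values: f(1)=1, f(2)=2, f(3)=3, f(4)=5, f(5)=8, f(6)=13, f(7)=21, f(8)=34, f(9)=55, f(10)=89, f(11)=144, f(12)=233, f(13)=377, f(14)=610, f(15)=987, f(16)=1597, f(17)=2584, f(18)=4181.

Final answer: 4181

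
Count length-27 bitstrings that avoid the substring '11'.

Classify by the final bit: ...0 gives a(n-1) strings, ...01 gives a(n-2) strings. Thus a(n) = a(n-1) + a(n-2) with a(1)=2, a(2)=3.
Building up term by term: a(1)=2, a(2)=3, a(3)=5, a(4)=8, a(5)=13, a(6)=21, a(7)=34, a(8)=55, a(9)=89, a(10)=144, a(11)=233, a(12)=377, a(13)=610, a(14)=987, a(15)=1597, a(16)=2584, a(17)=4181, a(18)=6765, a(19)=10946, a(20)=17711, a(21)=28657, a(22)=46368, a(23)=75025, a(24)=121393, a(25)=196418, a(26)=317811, a(27)=514229.

Final answer: 514229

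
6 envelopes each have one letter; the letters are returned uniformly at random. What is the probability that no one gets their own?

Use the recurrence D(n) = (n-1)(D(n-1) + D(n-2)) with D(0)=1, D(1)=0.
Building up: D(2)=1, D(3)=2, D(4)=9, D(5)=44, D(6)=265.
Total arrangements: 6! = 720.
Probability = D(6)/6! = 53/144.

Final answer: D(6)/6! = 265/720 = 0.368056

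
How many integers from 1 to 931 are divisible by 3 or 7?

Multiples of 3: 310. Multiples of 7: 133. Of both (lcm=21): 44.
By inclusion-exclusion: 310 + 133 - 44.

Final answer: 399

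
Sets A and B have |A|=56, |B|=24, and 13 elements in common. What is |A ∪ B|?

|A union B| = |A| + |B| - |A intersect B| = 56 + 24 - 13.

Final answer: 67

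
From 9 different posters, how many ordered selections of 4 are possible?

P(9,4) = 9!/(9-4)! = 9!/5!.

Final answer: P(9,4) = 3024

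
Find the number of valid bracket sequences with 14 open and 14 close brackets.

This is a standard Catalan-number count: the answer is C_n. Here n = 14 (pairs).
Using C_0 = 1 and C_(k+1) = C_k x 2(2k+1)/(k+2), build up term by term: C_1=1, C_2=2, C_3=5, C_4=14, C_5=42, C_6=132, C_7=429, C_8=1430, C_9=4862, C_10=16796, C_11=58786, C_12=208012, C_13=742900, C_14=2674440.

Final answer: C_{14} = 2674440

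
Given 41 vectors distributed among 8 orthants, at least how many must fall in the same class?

By pigeonhole with 41 objects and 8 categories: ceiling(41/8).

Final answer: 6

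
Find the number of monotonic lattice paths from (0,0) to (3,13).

Each path has 3 right steps and 13 up steps in some order (16 steps total).
Choose which 13 of the 16 steps are up: C(16,13).

Final answer: C(16,13) = 560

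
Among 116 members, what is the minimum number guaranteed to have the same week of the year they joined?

There are 52 possible values for week of the year they joined. With 116 members and 52 categories, by pigeonhole: ceiling(116/52).

Final answer: 3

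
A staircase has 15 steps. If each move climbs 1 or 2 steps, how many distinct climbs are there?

Let f(n) count the ways. The last step is size 1 or 2, so f(n) = f(n-1) + f(n-2) with f(1)=1, f(2)=2.
Building up term by term: f(1)=1, f(2)=2, f(3)=3, f(4)=5, f(5)=8, f(6)=13, f(7)=21, f(8)=34, f(9)=55, f(10)=89, f(11)=144, f(12)=233, f(13)=377, f(14)=610, f(15)=987.

Final answer: 987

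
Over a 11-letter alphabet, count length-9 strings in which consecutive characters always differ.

First character: 11 choices. Each subsequent: 10 choices (must differ from the previous one).
Total: 11 x 10^8.

Final answer: 11 x 10^{8} = 1100000000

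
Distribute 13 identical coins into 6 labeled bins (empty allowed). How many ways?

Stars and bars: C(n+k-1, k-1) = C(18,5).

Final answer: C(18,5) = 8568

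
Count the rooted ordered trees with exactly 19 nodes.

The structures are counted by the Catalan number C_n. Here n = 19 - 1 = 18.
Using C_0 = 1 and C_(k+1) = C_k x 2(2k+1)/(k+2), build up term by term: C_1=1, C_2=2, C_3=5, C_4=14, C_5=42, C_6=132, C_7=429, C_8=1430, C_9=4862, C_10=16796, C_11=58786, C_12=208012, C_13=742900, C_14=2674440, C_15=9694845, C_16=35357670, C_17=129644790, C_18=477638700.

Final answer: C_{18} = 477638700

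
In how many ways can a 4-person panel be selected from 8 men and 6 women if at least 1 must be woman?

Sum over valid woman counts:
C(6,1)C(8,3) = 336
C(6,2)C(8,2) = 420
C(6,3)C(8,1) = 160
C(6,4)C(8,0) = 15
Total: 336 + 420 + 160 + 15.

Final answer: 931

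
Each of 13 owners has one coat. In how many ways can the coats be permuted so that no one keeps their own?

D(n) = (n-1)(D(n-1) + D(n-2)), D(0)=1, D(1)=0.
D(2) = 1 x (0 + 1) = 1
D(3) = 2 x (1 + 0) = 2
D(4) = 3 x (2 + 1) = 9
D(5) = 4 x (9 + 2) = 44
D(6) = 5 x (44 + 9) = 265
D(7) = 6 x (265 + 44) = 1854
D(8) = 7 x (1854 + 265) = 14833
D(9) = 8 x (14833 + 1854) = 133496
D(10) = 9 x (133496 + 14833) = 1334961
D(11) = 10 x (1334961 + 133496) = 14684570
D(12) = 11 x (14684570 + 1334961) = 176214841
D(13) = 12 x (D(12) + D(11)) = 12 x (176214841 + 14684570)

Final answer: D(13) = 2290792932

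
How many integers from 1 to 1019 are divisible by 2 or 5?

Multiples of 2: 509. Multiples of 5: 203. Of both (lcm=10): 101.
By inclusion-exclusion: 509 + 203 - 101.

Final answer: 611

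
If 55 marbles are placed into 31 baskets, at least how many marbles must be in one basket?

By the pigeonhole principle: ceiling(55/31).

Final answer: 2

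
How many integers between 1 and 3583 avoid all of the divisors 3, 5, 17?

|div by 3|=1194, |div by 5|=716, |div by 17|=210.
|div by 3&5|=238, |div by 3&17|=70, |div by 5&17|=42, |div by all|=14.
By inclusion-exclusion, divisible by at least one: 1194+716+210-238-70-42+14 = 1784.
Not divisible by any: 3583 - 1784.

Final answer: 1799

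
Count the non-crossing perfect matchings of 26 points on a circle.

This is a standard Catalan-number count: the answer is C_n. Here n = 26/2 = 13.
C_n = C(2n,n)/(n+1), so C_{13} = C(26,13)/14 = 10400600/14.

Final answer: C_{13} = 742900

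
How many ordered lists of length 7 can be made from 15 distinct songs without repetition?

P(15,7) = 15!/(15-7)! = 15!/8!.

Final answer: P(15,7) = 32432400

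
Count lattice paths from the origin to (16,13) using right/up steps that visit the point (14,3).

Paths (0,0)->(14,3): C(17,3) = 680.
Paths (14,3)->(16,13): C(12,10) = 66.
By multiplication principle: 680 x 66.

Final answer: 44880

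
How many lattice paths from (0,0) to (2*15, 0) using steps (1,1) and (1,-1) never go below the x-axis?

Total monotonic paths to (15,15): C(30,15) = 155117520.
Reflecting each bad path at its first crossing gives a bijection with paths to (14,16): C(30,16) = 145422675.
Valid Dyck paths: 155117520 - 145422675.
(These counts are the Catalan numbers.)

Final answer: C_{15} = 9694845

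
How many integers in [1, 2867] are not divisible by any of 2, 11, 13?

|div by 2|=1433, |div by 11|=260, |div by 13|=220.
|div by 2&11|=130, |div by 2&13|=110, |div by 11&13|=20, |div by all|=10.
By inclusion-exclusion, divisible by at least one: 1433+260+220-130-110-20+10 = 1663.
Not divisible by any: 2867 - 1663.

Final answer: 1204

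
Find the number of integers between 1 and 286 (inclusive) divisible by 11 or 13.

Multiples of 11: 26. Multiples of 13: 22. Of both (lcm=143): 2.
By inclusion-exclusion: 26 + 22 - 2.

Final answer: 46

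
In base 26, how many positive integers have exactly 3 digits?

In base 26, the leading digit has 25 choices (1..25); each of the remaining 2 digits has 26 choices.
Total: 25 x 26^2.

Final answer: 16900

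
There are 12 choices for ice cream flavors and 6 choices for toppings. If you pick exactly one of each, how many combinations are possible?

By the multiplication principle: 12 x 6.

Final answer: 72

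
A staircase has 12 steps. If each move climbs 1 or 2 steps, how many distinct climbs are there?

Let f(n) be the number of climbs. Removing the last move (1 or 2 steps) gives f(n) = f(n-1) + f(n-2); base cases f(1)=1, f(2)=2.
Building up term by term: f(1)=1, f(2)=2, f(3)=3, f(4)=5, f(5)=8, f(6)=13, f(7)=21, f(8)=34, f(9)=55, f(10)=89, f(11)=144, f(12)=233.

Final answer: 233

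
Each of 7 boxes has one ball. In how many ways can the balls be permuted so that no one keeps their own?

D(n) = (n-1)(D(n-1) + D(n-2)), D(0)=1, D(1)=0.
D(2) = 1 x (0 + 1) = 1
D(3) = 2 x (1 + 0) = 2
D(4) = 3 x (2 + 1) = 9
D(5) = 4 x (9 + 2) = 44
D(6) = 5 x (44 + 9) = 265
D(7) = 6 x (D(6) + D(5)) = 6 x (265 + 44)

Final answer: D(7) = 1854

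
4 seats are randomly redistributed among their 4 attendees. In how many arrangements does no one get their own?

D(n) = (n-1)(D(n-1) + D(n-2)), D(0)=1, D(1)=0.
D(2) = 1 x (0 + 1) = 1
D(3) = 2 x (1 + 0) = 2
D(4) = 3 x (D(3) + D(2)) = 3 x (2 + 1)

Final answer: D(4) = 9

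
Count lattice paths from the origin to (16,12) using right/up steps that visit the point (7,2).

Paths (0,0)->(7,2): C(9,2) = 36.
Paths (7,2)->(16,12): C(19,10) = 92378.
By multiplication principle: 36 x 92378.

Final answer: 3325608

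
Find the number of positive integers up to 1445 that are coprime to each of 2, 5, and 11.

|div by 2|=722, |div by 5|=289, |div by 11|=131.
|div by 2&5|=144, |div by 2&11|=65, |div by 5&11|=26, |div by all|=13.
By inclusion-exclusion, divisible by at least one: 722+289+131-144-65-26+13 = 920.
Not divisible by any: 1445 - 920.

Final answer: 525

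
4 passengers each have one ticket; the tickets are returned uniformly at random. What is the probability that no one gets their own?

Derangements satisfy D(n) = (n-1)(D(n-1) + D(n-2)), starting from D(0)=1, D(1)=0.
Building up: D(2)=1, D(3)=2, D(4)=9.
Total arrangements: 4! = 24.
Probability = D(4)/4! = 3/8.

Final answer: D(4)/4! = 9/24 = 0.375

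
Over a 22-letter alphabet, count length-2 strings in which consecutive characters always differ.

First character: 22 choices. Each subsequent: 21 choices (must differ from the previous one).
Total: 22 x 21^1.

Final answer: 22 x 21^{1} = 462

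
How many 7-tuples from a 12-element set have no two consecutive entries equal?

Let g(n) count such strings. g(1) = 12, and each valid string of length n-1 extends in 11 ways (any symbol but the last), so g(n) = 11 g(n-1).
Total: g(7) = 12 x 11^6.

Final answer: 12 x 11^{6} = 21258732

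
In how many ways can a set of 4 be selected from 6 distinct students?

C(6,4) = 6!/(4! x (6-4)!).

Final answer: C(6,4) = 15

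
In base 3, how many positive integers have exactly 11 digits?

These are the integers in [3^10, 3^11), so the count is 3^11 - 3^10 = 2 x 3^10.

Final answer: 118098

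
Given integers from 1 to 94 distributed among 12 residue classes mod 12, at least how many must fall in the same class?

By pigeonhole with 94 objects and 12 categories: ceiling(94/12).

Final answer: 8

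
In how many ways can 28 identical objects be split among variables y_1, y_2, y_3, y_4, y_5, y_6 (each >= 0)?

Stars and bars with 28 stars and 5 bars:
C(28+6-1, 6-1) = C(33,5).

Final answer: C(33,5) = 237336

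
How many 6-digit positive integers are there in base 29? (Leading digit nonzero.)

Leading digit: 28 options (nonzero). Other 5 digit(s): 29 options each.
Total: 28 x 29^5.

Final answer: 574312172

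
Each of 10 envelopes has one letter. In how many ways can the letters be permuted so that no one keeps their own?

D(n) = (n-1)(D(n-1) + D(n-2)), D(0)=1, D(1)=0.
D(2) = 1 x (0 + 1) = 1
D(3) = 2 x (1 + 0) = 2
D(4) = 3 x (2 + 1) = 9
D(5) = 4 x (9 + 2) = 44
D(6) = 5 x (44 + 9) = 265
D(7) = 6 x (265 + 44) = 1854
D(8) = 7 x (1854 + 265) = 14833
D(9) = 8 x (14833 + 1854) = 133496
D(10) = 9 x (D(9) + D(8)) = 9 x (133496 + 14833)

Final answer: D(10) = 1334961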